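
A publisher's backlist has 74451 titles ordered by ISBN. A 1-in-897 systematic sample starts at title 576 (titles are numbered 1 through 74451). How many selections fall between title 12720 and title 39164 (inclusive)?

k = 897
First selection ≥ 12720: 576 + ⌈(12720−576)/897⌉·897 = 576 + 14×897 = 13134
Last selection ≤ 39164: 576 + ⌊(39164−576)/897⌋·897 = 576 + 43×897 = 39147
Count = 43 − 14 + 1 = 30

30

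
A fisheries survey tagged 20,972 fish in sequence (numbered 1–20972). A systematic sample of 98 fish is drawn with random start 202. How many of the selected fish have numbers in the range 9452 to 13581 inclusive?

k = 20972/98 = 214
First selection ≥ 9452: 202 + ⌈(9452−202)/214⌉·214 = 202 + 44×214 = 9618
Last selection ≤ 13581: 202 + ⌊(13581−202)/214⌋·214 = 202 + 62×214 = 13470
Count = 62 − 44 + 1 = 19

19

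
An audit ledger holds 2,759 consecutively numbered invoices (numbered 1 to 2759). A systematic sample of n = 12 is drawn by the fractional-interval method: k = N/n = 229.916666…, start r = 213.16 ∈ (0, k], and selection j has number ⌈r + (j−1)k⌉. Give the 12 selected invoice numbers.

214, 444, 673, 903, 1133, 1363, 1593, 1823, 2053, 2283, 2513, 2743

j=1: r + 0k = 213.16 → ⌈·⌉ = 214
j=2: r + 1k = 443.076666… → ⌈·⌉ = 444
j=3: r + 2k = 672.993333… → ⌈·⌉ = 673
j=4: r + 3k = 902.91 → ⌈·⌉ = 903
j=5: r + 4k = 1132.826666… → ⌈·⌉ = 1133
j=6: r + 5k = 1362.743333… → ⌈·⌉ = 1363
j=7: r + 6k = 1592.66 → ⌈·⌉ = 1593
j=8: r + 7k = 1822.576666… → ⌈·⌉ = 1823
j=9: r + 8k = 2052.493333… → ⌈·⌉ = 2053
j=10: r + 9k = 2282.41 → ⌈·⌉ = 2283
j=11: r + 10k = 2512.326666… → ⌈·⌉ = 2513
j=12: r + 11k = 2742.243333… → ⌈·⌉ = 2743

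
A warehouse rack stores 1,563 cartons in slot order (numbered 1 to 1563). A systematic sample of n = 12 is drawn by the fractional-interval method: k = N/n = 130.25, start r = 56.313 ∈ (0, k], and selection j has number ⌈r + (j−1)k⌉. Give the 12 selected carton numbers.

57, 187, 317, 448, 578, 708, 838, 969, 1099, 1229, 1359, 1490

j=1: r + 0k = 56.313 → ⌈·⌉ = 57
j=2: r + 1k = 186.563 → ⌈·⌉ = 187
j=3: r + 2k = 316.813 → ⌈·⌉ = 317
j=4: r + 3k = 447.063 → ⌈·⌉ = 448
j=5: r + 4k = 577.313 → ⌈·⌉ = 578
j=6: r + 5k = 707.563 → ⌈·⌉ = 708
j=7: r + 6k = 837.813 → ⌈·⌉ = 838
j=8: r + 7k = 968.063 → ⌈·⌉ = 969
j=9: r + 8k = 1098.313 → ⌈·⌉ = 1099
j=10: r + 9k = 1228.563 → ⌈·⌉ = 1229
j=11: r + 10k = 1358.813 → ⌈·⌉ = 1359
j=12: r + 11k = 1489.063 → ⌈·⌉ = 1490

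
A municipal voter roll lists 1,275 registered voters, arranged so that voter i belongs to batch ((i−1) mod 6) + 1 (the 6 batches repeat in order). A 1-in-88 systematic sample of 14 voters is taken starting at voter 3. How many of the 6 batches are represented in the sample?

3

Consecutive selections differ by k = 88, so their batch numbers differ by 88 mod 6 = 4.
gcd(88, 6) = 2, so the sample visits 6/2 = 3 distinct residues mod 6.
Start 3 is batch 3; the batches hit are 1, 3, 5.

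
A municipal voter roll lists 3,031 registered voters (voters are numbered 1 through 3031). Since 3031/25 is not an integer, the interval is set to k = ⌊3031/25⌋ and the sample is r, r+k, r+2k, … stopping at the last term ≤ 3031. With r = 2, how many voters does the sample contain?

k = ⌊3031/25⌋ = 121
Achieved size = ⌊(3031 − 2)/121⌋ + 1 = ⌊3029/121⌋ + 1 = 25 + 1 = 26
(last selection: 2 + 25×121 = 3027 ≤ 3031; next would be 3148 > 3031)

26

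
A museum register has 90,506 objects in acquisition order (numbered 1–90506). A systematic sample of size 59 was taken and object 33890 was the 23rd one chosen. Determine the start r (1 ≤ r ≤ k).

k = 90506/59 = 1534
r = 33890 − (23−1)×1534 = 33890 − 33748 = 142

142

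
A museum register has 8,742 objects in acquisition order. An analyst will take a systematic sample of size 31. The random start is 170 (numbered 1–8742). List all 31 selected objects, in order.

170, 452, 734, 1016, 1298, 1580, 1862, 2144, 2426, 2708, 2990, 3272, 3554, 3836, 4118, 4400, 4682, 4964, 5246, 5528, 5810, 6092, 6374, 6656, 6938, 7220, 7502, 7784, 8066, 8348, 8630

k = N/n = 8742/31 = 282
object 1: 170
object 2: 170 + 282 = 452
object 3: 452 + 282 = 734
object 4: 734 + 282 = 1016
object 5: 1016 + 282 = 1298
object 6: 1298 + 282 = 1580
object 7: 1580 + 282 = 1862
object 8: 1862 + 282 = 2144
object 9: 2144 + 282 = 2426
object 10: 2426 + 282 = 2708
object 11: 2708 + 282 = 2990
object 12: 2990 + 282 = 3272
object 13: 3272 + 282 = 3554
object 14: 3554 + 282 = 3836
object 15: 3836 + 282 = 4118
object 16: 4118 + 282 = 4400
object 17: 4400 + 282 = 4682
object 18: 4682 + 282 = 4964
object 19: 4964 + 282 = 5246
object 20: 5246 + 282 = 5528
object 21: 5528 + 282 = 5810
object 22: 5810 + 282 = 6092
object 23: 6092 + 282 = 6374
object 24: 6374 + 282 = 6656
object 25: 6656 + 282 = 6938
object 26: 6938 + 282 = 7220
object 27: 7220 + 282 = 7502
object 28: 7502 + 282 = 7784
object 29: 7784 + 282 = 8066
object 30: 8066 + 282 = 8348
object 31: 8348 + 282 = 8630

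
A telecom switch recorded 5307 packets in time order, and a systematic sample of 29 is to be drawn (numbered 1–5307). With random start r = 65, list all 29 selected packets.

65, 248, 431, 614, 797, 980, 1163, 1346, 1529, 1712, 1895, 2078, 2261, 2444, 2627, 2810, 2993, 3176, 3359, 3542, 3725, 3908, 4091, 4274, 4457, 4640, 4823, 5006, 5189

k = N/n = 5307/29 = 183
packet 1: 65
packet 2: 65 + 183 = 248
packet 3: 248 + 183 = 431
packet 4: 431 + 183 = 614
packet 5: 614 + 183 = 797
packet 6: 797 + 183 = 980
packet 7: 980 + 183 = 1163
packet 8: 1163 + 183 = 1346
packet 9: 1346 + 183 = 1529
packet 10: 1529 + 183 = 1712
packet 11: 1712 + 183 = 1895
packet 12: 1895 + 183 = 2078
packet 13: 2078 + 183 = 2261
packet 14: 2261 + 183 = 2444
packet 15: 2444 + 183 = 2627
packet 16: 2627 + 183 = 2810
packet 17: 2810 + 183 = 2993
packet 18: 2993 + 183 = 3176
packet 19: 3176 + 183 = 3359
packet 20: 3359 + 183 = 3542
packet 21: 3542 + 183 = 3725
packet 22: 3725 + 183 = 3908
packet 23: 3908 + 183 = 4091
packet 24: 4091 + 183 = 4274
packet 25: 4274 + 183 = 4457
packet 26: 4457 + 183 = 4640
packet 27: 4640 + 183 = 4823
packet 28: 4823 + 183 = 5006
packet 29: 5006 + 183 = 5189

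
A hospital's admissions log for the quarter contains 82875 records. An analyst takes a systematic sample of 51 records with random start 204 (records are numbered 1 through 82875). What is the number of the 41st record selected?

k = 82875/51 = 1625
41st selection = r + (41−1)·k = 204 + 40×1625 = 204 + 65000 = 65204

65204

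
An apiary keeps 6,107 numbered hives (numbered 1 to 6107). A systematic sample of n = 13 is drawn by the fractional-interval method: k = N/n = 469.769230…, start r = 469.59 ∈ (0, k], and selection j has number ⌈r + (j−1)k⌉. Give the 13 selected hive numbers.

470, 940, 1410, 1879, 2349, 2819, 3289, 3758, 4228, 4698, 5168, 5638, 6107

j=1: r + 0k = 469.59 → ⌈·⌉ = 470
j=2: r + 1k = 939.359230… → ⌈·⌉ = 940
j=3: r + 2k = 1409.128461… → ⌈·⌉ = 1410
j=4: r + 3k = 1878.897692… → ⌈·⌉ = 1879
j=5: r + 4k = 2348.666923… → ⌈·⌉ = 2349
j=6: r + 5k = 2818.436153… → ⌈·⌉ = 2819
j=7: r + 6k = 3288.205384… → ⌈·⌉ = 3289
j=8: r + 7k = 3757.974615… → ⌈·⌉ = 3758
j=9: r + 8k = 4227.743846… → ⌈·⌉ = 4228
j=10: r + 9k = 4697.513076… → ⌈·⌉ = 4698
j=11: r + 10k = 5167.282307… → ⌈·⌉ = 5168
j=12: r + 11k = 5637.051538… → ⌈·⌉ = 5638
j=13: r + 12k = 6106.820769… → ⌈·⌉ = 6107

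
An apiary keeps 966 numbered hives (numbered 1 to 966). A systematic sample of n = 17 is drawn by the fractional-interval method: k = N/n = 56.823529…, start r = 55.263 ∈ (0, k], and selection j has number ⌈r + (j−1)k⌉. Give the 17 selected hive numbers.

j=1: r + 0k = 55.263 → ⌈·⌉ = 56
j=2: r + 1k = 112.086529… → ⌈·⌉ = 113
j=3: r + 2k = 168.910058… → ⌈·⌉ = 169
j=4: r + 3k = 225.733588… → ⌈·⌉ = 226
j=5: r + 4k = 282.557117… → ⌈·⌉ = 283
j=6: r + 5k = 339.380647… → ⌈·⌉ = 340
j=7: r + 6k = 396.204176… → ⌈·⌉ = 397
j=8: r + 7k = 453.027705… → ⌈·⌉ = 454
j=9: r + 8k = 509.851235… → ⌈·⌉ = 510
j=10: r + 9k = 566.674764… → ⌈·⌉ = 567
j=11: r + 10k = 623.498294… → ⌈·⌉ = 624
j=12: r + 11k = 680.321823… → ⌈·⌉ = 681
j=13: r + 12k = 737.145352… → ⌈·⌉ = 738
j=14: r + 13k = 793.968882… → ⌈·⌉ = 794
j=15: r + 14k = 850.792411… → ⌈·⌉ = 851
j=16: r + 15k = 907.615941… → ⌈·⌉ = 908
j=17: r + 16k = 964.439470… → ⌈·⌉ = 965

56, 113, 169, 226, 283, 340, 397, 454, 510, 567, 624, 681, 738, 794, 851, 908, 965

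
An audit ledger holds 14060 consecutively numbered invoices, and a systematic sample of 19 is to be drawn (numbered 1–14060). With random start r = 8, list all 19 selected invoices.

8, 748, 1488, 2228, 2968, 3708, 4448, 5188, 5928, 6668, 7408, 8148, 8888, 9628, 10368, 11108, 11848, 12588, 13328

k = N/n = 14060/19 = 740
invoice 1: 8
invoice 2: 8 + 740 = 748
invoice 3: 748 + 740 = 1488
invoice 4: 1488 + 740 = 2228
invoice 5: 2228 + 740 = 2968
invoice 6: 2968 + 740 = 3708
invoice 7: 3708 + 740 = 4448
invoice 8: 4448 + 740 = 5188
invoice 9: 5188 + 740 = 5928
invoice 10: 5928 + 740 = 6668
invoice 11: 6668 + 740 = 7408
invoice 12: 7408 + 740 = 8148
invoice 13: 8148 + 740 = 8888
invoice 14: 8888 + 740 = 9628
invoice 15: 9628 + 740 = 10368
invoice 16: 10368 + 740 = 11108
invoice 17: 11108 + 740 = 11848
invoice 18: 11848 + 740 = 12588
invoice 19: 12588 + 740 = 13328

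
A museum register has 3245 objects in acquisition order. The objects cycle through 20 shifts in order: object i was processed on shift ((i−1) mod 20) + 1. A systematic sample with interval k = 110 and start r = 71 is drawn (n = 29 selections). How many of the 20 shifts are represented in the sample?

Consecutive selections differ by k = 110, so their shift numbers differ by 110 mod 20 = 10.
gcd(110, 20) = 10, so the sample visits 20/10 = 2 distinct residues mod 20.
Start 71 is shift 11; the shifts hit are 1, 11.

2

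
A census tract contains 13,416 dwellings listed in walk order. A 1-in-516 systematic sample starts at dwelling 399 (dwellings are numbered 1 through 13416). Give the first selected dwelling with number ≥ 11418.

k = 516
Steps past start: ⌈(11418 − 399)/516⌉ = ⌈11019/516⌉ = 22
Selected dwelling: 399 + 22×516 = 11751

11751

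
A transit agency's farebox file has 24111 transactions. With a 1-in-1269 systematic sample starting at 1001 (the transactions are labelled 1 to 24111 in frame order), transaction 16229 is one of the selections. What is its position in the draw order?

13

k = 1269
position = (16229 − 1001)/1269 + 1 = 15228/1269 + 1 = 12 + 1 = 13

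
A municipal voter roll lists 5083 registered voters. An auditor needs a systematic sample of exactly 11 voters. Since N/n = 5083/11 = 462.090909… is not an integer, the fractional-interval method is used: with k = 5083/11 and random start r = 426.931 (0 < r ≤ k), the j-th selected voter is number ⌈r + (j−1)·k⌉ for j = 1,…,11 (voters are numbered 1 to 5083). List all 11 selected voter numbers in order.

427, 890, 1352, 1814, 2276, 2738, 3200, 3662, 4124, 4586, 5048

j=1: r + 0k = 426.931 → ⌈·⌉ = 427
j=2: r + 1k = 889.021909… → ⌈·⌉ = 890
j=3: r + 2k = 1351.112818… → ⌈·⌉ = 1352
j=4: r + 3k = 1813.203727… → ⌈·⌉ = 1814
j=5: r + 4k = 2275.294636… → ⌈·⌉ = 2276
j=6: r + 5k = 2737.385545… → ⌈·⌉ = 2738
j=7: r + 6k = 3199.476454… → ⌈·⌉ = 3200
j=8: r + 7k = 3661.567363… → ⌈·⌉ = 3662
j=9: r + 8k = 4123.658272… → ⌈·⌉ = 4124
j=10: r + 9k = 4585.749181… → ⌈·⌉ = 4586
j=11: r + 10k = 5047.840090… → ⌈·⌉ = 5048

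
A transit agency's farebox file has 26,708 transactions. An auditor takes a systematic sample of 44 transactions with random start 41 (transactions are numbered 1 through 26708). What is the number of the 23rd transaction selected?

13395

k = 26708/44 = 607
23rd selection = r + (23−1)·k = 41 + 22×607 = 41 + 13354 = 13395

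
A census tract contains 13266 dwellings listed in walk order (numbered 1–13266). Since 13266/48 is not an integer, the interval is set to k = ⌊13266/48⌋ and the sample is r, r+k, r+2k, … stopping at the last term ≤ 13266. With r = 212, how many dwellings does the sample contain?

k = ⌊13266/48⌋ = 276
Achieved size = ⌊(13266 − 212)/276⌋ + 1 = ⌊13054/276⌋ + 1 = 47 + 1 = 48
(last selection: 212 + 47×276 = 13184 ≤ 13266; next would be 13460 > 13266)

48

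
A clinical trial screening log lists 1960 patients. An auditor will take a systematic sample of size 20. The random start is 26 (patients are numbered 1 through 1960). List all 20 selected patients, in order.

k = N/n = 1960/20 = 98
patient 1: 26
patient 2: 26 + 98 = 124
patient 3: 124 + 98 = 222
patient 4: 222 + 98 = 320
patient 5: 320 + 98 = 418
patient 6: 418 + 98 = 516
patient 7: 516 + 98 = 614
patient 8: 614 + 98 = 712
patient 9: 712 + 98 = 810
patient 10: 810 + 98 = 908
patient 11: 908 + 98 = 1006
patient 12: 1006 + 98 = 1104
patient 13: 1104 + 98 = 1202
patient 14: 1202 + 98 = 1300
patient 15: 1300 + 98 = 1398
patient 16: 1398 + 98 = 1496
patient 17: 1496 + 98 = 1594
patient 18: 1594 + 98 = 1692
patient 19: 1692 + 98 = 1790
patient 20: 1790 + 98 = 1888

26, 124, 222, 320, 418, 516, 614, 712, 810, 908, 1006, 1104, 1202, 1300, 1398, 1496, 1594, 1692, 1790, 1888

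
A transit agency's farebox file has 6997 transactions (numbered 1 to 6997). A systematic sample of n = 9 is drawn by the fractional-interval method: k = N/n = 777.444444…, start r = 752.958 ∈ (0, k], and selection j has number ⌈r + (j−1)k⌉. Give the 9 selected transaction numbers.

j=1: r + 0k = 752.958 → ⌈·⌉ = 753
j=2: r + 1k = 1530.402444… → ⌈·⌉ = 1531
j=3: r + 2k = 2307.846888… → ⌈·⌉ = 2308
j=4: r + 3k = 3085.291333… → ⌈·⌉ = 3086
j=5: r + 4k = 3862.735777… → ⌈·⌉ = 3863
j=6: r + 5k = 4640.180222… → ⌈·⌉ = 4641
j=7: r + 6k = 5417.624666… → ⌈·⌉ = 5418
j=8: r + 7k = 6195.069111… → ⌈·⌉ = 6196
j=9: r + 8k = 6972.513555… → ⌈·⌉ = 6973

753, 1531, 2308, 3086, 3863, 4641, 5418, 6196, 6973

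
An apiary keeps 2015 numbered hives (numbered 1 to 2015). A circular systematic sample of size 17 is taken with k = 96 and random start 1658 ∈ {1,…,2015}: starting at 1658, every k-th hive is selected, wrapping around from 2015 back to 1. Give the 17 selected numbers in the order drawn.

1658, 1754, 1850, 1946, 27, 123, 219, 315, 411, 507, 603, 699, 795, 891, 987, 1083, 1179

Selection 1: 1658
Selection 2: 1658 + 96 = 1754
Selection 3: 1754 + 96 = 1850
Selection 4: 1850 + 96 = 1946
Selection 5: 1946 + 96 = 2042 → 2042 − 2015 = 27
Selection 6: 27 + 96 = 123
Selection 7: 123 + 96 = 219
Selection 8: 219 + 96 = 315
Selection 9: 315 + 96 = 411
Selection 10: 411 + 96 = 507
Selection 11: 507 + 96 = 603
Selection 12: 603 + 96 = 699
Selection 13: 699 + 96 = 795
Selection 14: 795 + 96 = 891
Selection 15: 891 + 96 = 987
Selection 16: 987 + 96 = 1083
Selection 17: 1083 + 96 = 1179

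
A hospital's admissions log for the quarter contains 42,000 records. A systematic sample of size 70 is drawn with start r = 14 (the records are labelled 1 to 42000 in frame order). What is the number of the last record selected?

41414

k = 42000/70 = 600
70th selection = r + (70−1)·k = 14 + 69×600 = 14 + 41400 = 41414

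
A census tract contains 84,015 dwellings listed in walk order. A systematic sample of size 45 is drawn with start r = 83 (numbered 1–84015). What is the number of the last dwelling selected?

k = 84015/45 = 1867
45th selection = r + (45−1)·k = 83 + 44×1867 = 83 + 82148 = 82231

82231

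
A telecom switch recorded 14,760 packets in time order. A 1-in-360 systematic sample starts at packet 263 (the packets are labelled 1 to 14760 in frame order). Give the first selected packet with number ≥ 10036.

k = 360
Steps past start: ⌈(10036 − 263)/360⌉ = ⌈9773/360⌉ = 28
Selected packet: 263 + 28×360 = 10343

10343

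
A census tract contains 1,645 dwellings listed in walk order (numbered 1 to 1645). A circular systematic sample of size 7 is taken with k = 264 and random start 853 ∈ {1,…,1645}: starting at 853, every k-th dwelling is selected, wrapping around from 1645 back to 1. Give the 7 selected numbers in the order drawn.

Selection 1: 853
Selection 2: 853 + 264 = 1117
Selection 3: 1117 + 264 = 1381
Selection 4: 1381 + 264 = 1645
Selection 5: 1645 + 264 = 1909 → 1909 − 1645 = 264
Selection 6: 264 + 264 = 528
Selection 7: 528 + 264 = 792

853, 1117, 1381, 1645, 264, 528, 792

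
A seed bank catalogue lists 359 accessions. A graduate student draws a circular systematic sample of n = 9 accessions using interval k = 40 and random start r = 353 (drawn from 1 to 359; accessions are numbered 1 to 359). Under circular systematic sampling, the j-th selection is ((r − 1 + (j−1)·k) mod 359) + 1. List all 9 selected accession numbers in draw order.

Selection 1: 353
Selection 2: 353 + 40 = 393 → 393 − 359 = 34
Selection 3: 34 + 40 = 74
Selection 4: 74 + 40 = 114
Selection 5: 114 + 40 = 154
Selection 6: 154 + 40 = 194
Selection 7: 194 + 40 = 234
Selection 8: 234 + 40 = 274
Selection 9: 274 + 40 = 314

353, 34, 74, 114, 154, 194, 234, 274, 314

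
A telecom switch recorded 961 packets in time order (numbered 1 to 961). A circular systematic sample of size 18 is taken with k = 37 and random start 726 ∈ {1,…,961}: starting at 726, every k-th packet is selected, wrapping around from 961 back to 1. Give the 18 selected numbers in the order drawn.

Selection 1: 726
Selection 2: 726 + 37 = 763
Selection 3: 763 + 37 = 800
Selection 4: 800 + 37 = 837
Selection 5: 837 + 37 = 874
Selection 6: 874 + 37 = 911
Selection 7: 911 + 37 = 948
Selection 8: 948 + 37 = 985 → 985 − 961 = 24
Selection 9: 24 + 37 = 61
Selection 10: 61 + 37 = 98
Selection 11: 98 + 37 = 135
Selection 12: 135 + 37 = 172
Selection 13: 172 + 37 = 209
Selection 14: 209 + 37 = 246
Selection 15: 246 + 37 = 283
Selection 16: 283 + 37 = 320
Selection 17: 320 + 37 = 357
Selection 18: 357 + 37 = 394

726, 763, 800, 837, 874, 911, 948, 24, 61, 98, 135, 172, 209, 246, 283, 320, 357, 394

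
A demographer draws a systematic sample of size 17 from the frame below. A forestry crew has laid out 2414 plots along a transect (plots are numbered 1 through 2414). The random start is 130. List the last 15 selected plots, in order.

414, 556, 698, 840, 982, 1124, 1266, 1408, 1550, 1692, 1834, 1976, 2118, 2260, 2402

k = N/n = 2414/17 = 142
3rd selection = 130 + 2×142 = 414
4th: 414 + 142 = 556
5th: 556 + 142 = 698
6th: 698 + 142 = 840
7th: 840 + 142 = 982
8th: 982 + 142 = 1124
9th: 1124 + 142 = 1266
10th: 1266 + 142 = 1408
11th: 1408 + 142 = 1550
12th: 1550 + 142 = 1692
13th: 1692 + 142 = 1834
14th: 1834 + 142 = 1976
15th: 1976 + 142 = 2118
16th: 2118 + 142 = 2260
17th: 2260 + 142 = 2402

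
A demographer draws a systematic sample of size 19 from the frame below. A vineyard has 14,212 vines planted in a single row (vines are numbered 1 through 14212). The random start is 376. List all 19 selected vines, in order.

k = N/n = 14212/19 = 748
vine 1: 376
vine 2: 376 + 748 = 1124
vine 3: 1124 + 748 = 1872
vine 4: 1872 + 748 = 2620
vine 5: 2620 + 748 = 3368
vine 6: 3368 + 748 = 4116
vine 7: 4116 + 748 = 4864
vine 8: 4864 + 748 = 5612
vine 9: 5612 + 748 = 6360
vine 10: 6360 + 748 = 7108
vine 11: 7108 + 748 = 7856
vine 12: 7856 + 748 = 8604
vine 13: 8604 + 748 = 9352
vine 14: 9352 + 748 = 10100
vine 15: 10100 + 748 = 10848
vine 16: 10848 + 748 = 11596
vine 17: 11596 + 748 = 12344
vine 18: 12344 + 748 = 13092
vine 19: 13092 + 748 = 13840

376, 1124, 1872, 2620, 3368, 4116, 4864, 5612, 6360, 7108, 7856, 8604, 9352, 10100, 10848, 11596, 12344, 13092, 13840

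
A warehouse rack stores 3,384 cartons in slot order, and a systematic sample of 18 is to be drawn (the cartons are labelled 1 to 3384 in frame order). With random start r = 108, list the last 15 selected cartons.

k = N/n = 3384/18 = 188
4th selection = 108 + 3×188 = 672
5th: 672 + 188 = 860
6th: 860 + 188 = 1048
7th: 1048 + 188 = 1236
8th: 1236 + 188 = 1424
9th: 1424 + 188 = 1612
10th: 1612 + 188 = 1800
11th: 1800 + 188 = 1988
12th: 1988 + 188 = 2176
13th: 2176 + 188 = 2364
14th: 2364 + 188 = 2552
15th: 2552 + 188 = 2740
16th: 2740 + 188 = 2928
17th: 2928 + 188 = 3116
18th: 3116 + 188 = 3304

672, 860, 1048, 1236, 1424, 1612, 1800, 1988, 2176, 2364, 2552, 2740, 2928, 3116, 3304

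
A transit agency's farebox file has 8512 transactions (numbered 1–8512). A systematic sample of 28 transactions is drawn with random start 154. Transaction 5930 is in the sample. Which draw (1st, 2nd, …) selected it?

k = 8512/28 = 304
position = (5930 − 154)/304 + 1 = 5776/304 + 1 = 19 + 1 = 20

20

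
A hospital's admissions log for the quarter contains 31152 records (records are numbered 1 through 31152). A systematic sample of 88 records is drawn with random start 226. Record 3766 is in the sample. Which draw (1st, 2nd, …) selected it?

11

k = 31152/88 = 354
position = (3766 − 226)/354 + 1 = 3540/354 + 1 = 10 + 1 = 11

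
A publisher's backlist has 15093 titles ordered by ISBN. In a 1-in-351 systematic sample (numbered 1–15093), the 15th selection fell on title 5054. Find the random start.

140

k = 351
r = 5054 − (15−1)×351 = 5054 − 4914 = 140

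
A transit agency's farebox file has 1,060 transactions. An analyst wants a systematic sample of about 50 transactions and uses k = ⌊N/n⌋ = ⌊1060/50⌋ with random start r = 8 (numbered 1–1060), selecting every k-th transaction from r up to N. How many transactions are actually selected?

51

k = ⌊1060/50⌋ = 21
Achieved size = ⌊(1060 − 8)/21⌋ + 1 = ⌊1052/21⌋ + 1 = 50 + 1 = 51
(last selection: 8 + 50×21 = 1058 ≤ 1060; next would be 1079 > 1060)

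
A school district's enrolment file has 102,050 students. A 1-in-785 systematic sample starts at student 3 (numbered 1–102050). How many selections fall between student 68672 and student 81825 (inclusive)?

17

k = 785
First selection ≥ 68672: 3 + ⌈(68672−3)/785⌉·785 = 3 + 88×785 = 69083
Last selection ≤ 81825: 3 + ⌊(81825−3)/785⌋·785 = 3 + 104×785 = 81643
Count = 104 − 88 + 1 = 17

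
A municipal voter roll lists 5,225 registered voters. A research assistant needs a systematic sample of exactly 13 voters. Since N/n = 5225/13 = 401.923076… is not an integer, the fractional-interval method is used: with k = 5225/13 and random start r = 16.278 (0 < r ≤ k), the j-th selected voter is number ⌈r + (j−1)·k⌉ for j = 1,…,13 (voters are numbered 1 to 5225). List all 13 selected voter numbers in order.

j=1: r + 0k = 16.278 → ⌈·⌉ = 17
j=2: r + 1k = 418.201076… → ⌈·⌉ = 419
j=3: r + 2k = 820.124153… → ⌈·⌉ = 821
j=4: r + 3k = 1222.047230… → ⌈·⌉ = 1223
j=5: r + 4k = 1623.970307… → ⌈·⌉ = 1624
j=6: r + 5k = 2025.893384… → ⌈·⌉ = 2026
j=7: r + 6k = 2427.816461… → ⌈·⌉ = 2428
j=8: r + 7k = 2829.739538… → ⌈·⌉ = 2830
j=9: r + 8k = 3231.662615… → ⌈·⌉ = 3232
j=10: r + 9k = 3633.585692… → ⌈·⌉ = 3634
j=11: r + 10k = 4035.508769… → ⌈·⌉ = 4036
j=12: r + 11k = 4437.431846… → ⌈·⌉ = 4438
j=13: r + 12k = 4839.354923… → ⌈·⌉ = 4840

17, 419, 821, 1223, 1624, 2026, 2428, 2830, 3232, 3634, 4036, 4438, 4840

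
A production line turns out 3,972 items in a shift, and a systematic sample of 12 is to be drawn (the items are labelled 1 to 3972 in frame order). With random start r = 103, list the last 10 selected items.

k = N/n = 3972/12 = 331
3rd selection = 103 + 2×331 = 765
4th: 765 + 331 = 1096
5th: 1096 + 331 = 1427
6th: 1427 + 331 = 1758
7th: 1758 + 331 = 2089
8th: 2089 + 331 = 2420
9th: 2420 + 331 = 2751
10th: 2751 + 331 = 3082
11th: 3082 + 331 = 3413
12th: 3413 + 331 = 3744

765, 1096, 1427, 1758, 2089, 2420, 2751, 3082, 3413, 3744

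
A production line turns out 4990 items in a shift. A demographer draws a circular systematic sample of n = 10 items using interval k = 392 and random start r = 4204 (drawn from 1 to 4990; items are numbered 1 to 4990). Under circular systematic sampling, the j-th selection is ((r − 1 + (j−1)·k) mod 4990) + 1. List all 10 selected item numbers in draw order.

Selection 1: 4204
Selection 2: 4204 + 392 = 4596
Selection 3: 4596 + 392 = 4988
Selection 4: 4988 + 392 = 5380 → 5380 − 4990 = 390
Selection 5: 390 + 392 = 782
Selection 6: 782 + 392 = 1174
Selection 7: 1174 + 392 = 1566
Selection 8: 1566 + 392 = 1958
Selection 9: 1958 + 392 = 2350
Selection 10: 2350 + 392 = 2742

4204, 4596, 4988, 390, 782, 1174, 1566, 1958, 2350, 2742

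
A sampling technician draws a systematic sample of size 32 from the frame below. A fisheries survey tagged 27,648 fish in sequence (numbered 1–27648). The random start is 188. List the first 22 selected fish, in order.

188, 1052, 1916, 2780, 3644, 4508, 5372, 6236, 7100, 7964, 8828, 9692, 10556, 11420, 12284, 13148, 14012, 14876, 15740, 16604, 17468, 18332

k = N/n = 27648/32 = 864
fish 1: 188
fish 2: 188 + 864 = 1052
fish 3: 1052 + 864 = 1916
fish 4: 1916 + 864 = 2780
fish 5: 2780 + 864 = 3644
fish 6: 3644 + 864 = 4508
fish 7: 4508 + 864 = 5372
fish 8: 5372 + 864 = 6236
fish 9: 6236 + 864 = 7100
fish 10: 7100 + 864 = 7964
fish 11: 7964 + 864 = 8828
fish 12: 8828 + 864 = 9692
fish 13: 9692 + 864 = 10556
fish 14: 10556 + 864 = 11420
fish 15: 11420 + 864 = 12284
fish 16: 12284 + 864 = 13148
fish 17: 13148 + 864 = 14012
fish 18: 14012 + 864 = 14876
fish 19: 14876 + 864 = 15740
fish 20: 15740 + 864 = 16604
fish 21: 16604 + 864 = 17468
fish 22: 17468 + 864 = 18332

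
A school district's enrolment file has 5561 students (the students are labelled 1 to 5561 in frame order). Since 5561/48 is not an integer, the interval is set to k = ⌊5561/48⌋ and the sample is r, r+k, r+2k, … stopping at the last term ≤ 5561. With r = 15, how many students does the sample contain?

k = ⌊5561/48⌋ = 115
Achieved size = ⌊(5561 − 15)/115⌋ + 1 = ⌊5546/115⌋ + 1 = 48 + 1 = 49
(last selection: 15 + 48×115 = 5535 ≤ 5561; next would be 5650 > 5561)

49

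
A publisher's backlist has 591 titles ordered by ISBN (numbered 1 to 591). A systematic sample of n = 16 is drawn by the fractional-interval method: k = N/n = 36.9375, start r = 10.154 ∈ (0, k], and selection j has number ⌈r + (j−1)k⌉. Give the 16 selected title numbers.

11, 48, 85, 121, 158, 195, 232, 269, 306, 343, 380, 417, 454, 491, 528, 565

j=1: r + 0k = 10.154 → ⌈·⌉ = 11
j=2: r + 1k = 47.0915 → ⌈·⌉ = 48
j=3: r + 2k = 84.029 → ⌈·⌉ = 85
j=4: r + 3k = 120.9665 → ⌈·⌉ = 121
j=5: r + 4k = 157.904 → ⌈·⌉ = 158
j=6: r + 5k = 194.8415 → ⌈·⌉ = 195
j=7: r + 6k = 231.779 → ⌈·⌉ = 232
j=8: r + 7k = 268.7165 → ⌈·⌉ = 269
j=9: r + 8k = 305.654 → ⌈·⌉ = 306
j=10: r + 9k = 342.5915 → ⌈·⌉ = 343
j=11: r + 10k = 379.529 → ⌈·⌉ = 380
j=12: r + 11k = 416.4665 → ⌈·⌉ = 417
j=13: r + 12k = 453.404 → ⌈·⌉ = 454
j=14: r + 13k = 490.3415 → ⌈·⌉ = 491
j=15: r + 14k = 527.279 → ⌈·⌉ = 528
j=16: r + 15k = 564.2165 → ⌈·⌉ = 565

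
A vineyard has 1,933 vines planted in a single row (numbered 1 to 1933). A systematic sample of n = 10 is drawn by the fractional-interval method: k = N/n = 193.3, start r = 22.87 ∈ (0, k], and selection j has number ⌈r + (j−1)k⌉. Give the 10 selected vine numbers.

23, 217, 410, 603, 797, 990, 1183, 1376, 1570, 1763

j=1: r + 0k = 22.87 → ⌈·⌉ = 23
j=2: r + 1k = 216.17 → ⌈·⌉ = 217
j=3: r + 2k = 409.47 → ⌈·⌉ = 410
j=4: r + 3k = 602.77 → ⌈·⌉ = 603
j=5: r + 4k = 796.07 → ⌈·⌉ = 797
j=6: r + 5k = 989.37 → ⌈·⌉ = 990
j=7: r + 6k = 1182.67 → ⌈·⌉ = 1183
j=8: r + 7k = 1375.97 → ⌈·⌉ = 1376
j=9: r + 8k = 1569.27 → ⌈·⌉ = 1570
j=10: r + 9k = 1762.57 → ⌈·⌉ = 1763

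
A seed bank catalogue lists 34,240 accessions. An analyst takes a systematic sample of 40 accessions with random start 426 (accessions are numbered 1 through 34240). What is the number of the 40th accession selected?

k = 34240/40 = 856
40th selection = r + (40−1)·k = 426 + 39×856 = 426 + 33384 = 33810

33810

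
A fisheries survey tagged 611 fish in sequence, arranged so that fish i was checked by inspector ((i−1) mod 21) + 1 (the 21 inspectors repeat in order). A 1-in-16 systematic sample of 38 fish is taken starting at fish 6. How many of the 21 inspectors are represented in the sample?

Consecutive selections differ by k = 16, so their inspector numbers differ by 16 mod 21 = 16.
gcd(16, 21) = 1, so the sample visits 21/1 = 21 distinct residues mod 21.
Start 6 is inspector 6; the inspectors hit are 1, 2, 3, 4, 5, 6, 7, 8, 9, 10, 11, 12, 13, 14, 15, 16, 17, 18, 19, 20, 21.

21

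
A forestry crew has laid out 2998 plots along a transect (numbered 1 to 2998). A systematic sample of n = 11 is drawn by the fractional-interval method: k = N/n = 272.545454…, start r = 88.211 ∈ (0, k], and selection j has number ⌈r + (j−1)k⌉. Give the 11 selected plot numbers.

89, 361, 634, 906, 1179, 1451, 1724, 1997, 2269, 2542, 2814

j=1: r + 0k = 88.211 → ⌈·⌉ = 89
j=2: r + 1k = 360.756454… → ⌈·⌉ = 361
j=3: r + 2k = 633.301909… → ⌈·⌉ = 634
j=4: r + 3k = 905.847363… → ⌈·⌉ = 906
j=5: r + 4k = 1178.392818… → ⌈·⌉ = 1179
j=6: r + 5k = 1450.938272… → ⌈·⌉ = 1451
j=7: r + 6k = 1723.483727… → ⌈·⌉ = 1724
j=8: r + 7k = 1996.029181… → ⌈·⌉ = 1997
j=9: r + 8k = 2268.574636… → ⌈·⌉ = 2269
j=10: r + 9k = 2541.120090… → ⌈·⌉ = 2542
j=11: r + 10k = 2813.665545… → ⌈·⌉ = 2814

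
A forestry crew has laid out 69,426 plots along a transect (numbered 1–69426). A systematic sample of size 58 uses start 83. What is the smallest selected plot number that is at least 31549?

32402

k = 69426/58 = 1197
Steps past start: ⌈(31549 − 83)/1197⌉ = ⌈31466/1197⌉ = 27
Selected plot: 83 + 27×1197 = 32402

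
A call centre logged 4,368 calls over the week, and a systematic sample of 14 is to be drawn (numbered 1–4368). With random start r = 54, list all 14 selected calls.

54, 366, 678, 990, 1302, 1614, 1926, 2238, 2550, 2862, 3174, 3486, 3798, 4110

k = N/n = 4368/14 = 312
call 1: 54
call 2: 54 + 312 = 366
call 3: 366 + 312 = 678
call 4: 678 + 312 = 990
call 5: 990 + 312 = 1302
call 6: 1302 + 312 = 1614
call 7: 1614 + 312 = 1926
call 8: 1926 + 312 = 2238
call 9: 2238 + 312 = 2550
call 10: 2550 + 312 = 2862
call 11: 2862 + 312 = 3174
call 12: 3174 + 312 = 3486
call 13: 3486 + 312 = 3798
call 14: 3798 + 312 = 4110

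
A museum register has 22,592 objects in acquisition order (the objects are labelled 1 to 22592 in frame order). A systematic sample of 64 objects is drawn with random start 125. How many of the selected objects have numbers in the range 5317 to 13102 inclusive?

22

k = 22592/64 = 353
First selection ≥ 5317: 125 + ⌈(5317−125)/353⌉·353 = 125 + 15×353 = 5420
Last selection ≤ 13102: 125 + ⌊(13102−125)/353⌋·353 = 125 + 36×353 = 12833
Count = 36 − 15 + 1 = 22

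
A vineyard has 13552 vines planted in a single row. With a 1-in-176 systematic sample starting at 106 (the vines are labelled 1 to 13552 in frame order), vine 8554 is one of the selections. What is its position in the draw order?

k = 176
position = (8554 − 106)/176 + 1 = 8448/176 + 1 = 48 + 1 = 49

49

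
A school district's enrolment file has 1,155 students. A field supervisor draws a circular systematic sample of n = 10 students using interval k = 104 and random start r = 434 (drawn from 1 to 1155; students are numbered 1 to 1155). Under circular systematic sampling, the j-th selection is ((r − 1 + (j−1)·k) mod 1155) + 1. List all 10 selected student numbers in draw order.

434, 538, 642, 746, 850, 954, 1058, 7, 111, 215

Selection 1: 434
Selection 2: 434 + 104 = 538
Selection 3: 538 + 104 = 642
Selection 4: 642 + 104 = 746
Selection 5: 746 + 104 = 850
Selection 6: 850 + 104 = 954
Selection 7: 954 + 104 = 1058
Selection 8: 1058 + 104 = 1162 → 1162 − 1155 = 7
Selection 9: 7 + 104 = 111
Selection 10: 111 + 104 = 215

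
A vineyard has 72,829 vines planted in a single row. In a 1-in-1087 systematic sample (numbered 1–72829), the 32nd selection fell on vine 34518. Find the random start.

821

k = 1087
r = 34518 − (32−1)×1087 = 34518 − 33697 = 821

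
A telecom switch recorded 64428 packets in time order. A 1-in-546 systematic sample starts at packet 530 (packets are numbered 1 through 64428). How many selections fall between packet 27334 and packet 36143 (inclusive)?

k = 546
First selection ≥ 27334: 530 + ⌈(27334−530)/546⌉·546 = 530 + 50×546 = 27830
Last selection ≤ 36143: 530 + ⌊(36143−530)/546⌋·546 = 530 + 65×546 = 36020
Count = 65 − 50 + 1 = 16

16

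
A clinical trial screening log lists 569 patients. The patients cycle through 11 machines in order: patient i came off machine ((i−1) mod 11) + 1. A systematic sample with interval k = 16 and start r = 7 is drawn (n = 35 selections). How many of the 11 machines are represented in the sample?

Consecutive selections differ by k = 16, so their machine numbers differ by 16 mod 11 = 5.
gcd(16, 11) = 1, so the sample visits 11/1 = 11 distinct residues mod 11.
Start 7 is machine 7; the machines hit are 1, 2, 3, 4, 5, 6, 7, 8, 9, 10, 11.

11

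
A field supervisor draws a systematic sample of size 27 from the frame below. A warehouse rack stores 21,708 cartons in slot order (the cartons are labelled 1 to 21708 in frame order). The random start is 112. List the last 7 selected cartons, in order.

k = N/n = 21708/27 = 804
21st selection = 112 + 20×804 = 16192
22nd: 16192 + 804 = 16996
23rd: 16996 + 804 = 17800
24th: 17800 + 804 = 18604
25th: 18604 + 804 = 19408
26th: 19408 + 804 = 20212
27th: 20212 + 804 = 21016

16192, 16996, 17800, 18604, 19408, 20212, 21016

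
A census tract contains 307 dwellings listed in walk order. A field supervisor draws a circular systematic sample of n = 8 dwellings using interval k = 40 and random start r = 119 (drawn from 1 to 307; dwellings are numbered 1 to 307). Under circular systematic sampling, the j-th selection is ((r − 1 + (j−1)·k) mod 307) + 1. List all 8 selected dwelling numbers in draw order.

119, 159, 199, 239, 279, 12, 52, 92

Selection 1: 119
Selection 2: 119 + 40 = 159
Selection 3: 159 + 40 = 199
Selection 4: 199 + 40 = 239
Selection 5: 239 + 40 = 279
Selection 6: 279 + 40 = 319 → 319 − 307 = 12
Selection 7: 12 + 40 = 52
Selection 8: 52 + 40 = 92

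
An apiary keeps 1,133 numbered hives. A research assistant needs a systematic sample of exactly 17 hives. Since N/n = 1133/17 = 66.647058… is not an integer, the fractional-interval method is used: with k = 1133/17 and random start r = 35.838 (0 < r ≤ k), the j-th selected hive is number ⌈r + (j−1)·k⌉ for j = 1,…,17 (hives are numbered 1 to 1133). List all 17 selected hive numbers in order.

36, 103, 170, 236, 303, 370, 436, 503, 570, 636, 703, 769, 836, 903, 969, 1036, 1103

j=1: r + 0k = 35.838 → ⌈·⌉ = 36
j=2: r + 1k = 102.485058… → ⌈·⌉ = 103
j=3: r + 2k = 169.132117… → ⌈·⌉ = 170
j=4: r + 3k = 235.779176… → ⌈·⌉ = 236
j=5: r + 4k = 302.426235… → ⌈·⌉ = 303
j=6: r + 5k = 369.073294… → ⌈·⌉ = 370
j=7: r + 6k = 435.720352… → ⌈·⌉ = 436
j=8: r + 7k = 502.367411… → ⌈·⌉ = 503
j=9: r + 8k = 569.014470… → ⌈·⌉ = 570
j=10: r + 9k = 635.661529… → ⌈·⌉ = 636
j=11: r + 10k = 702.308588… → ⌈·⌉ = 703
j=12: r + 11k = 768.955647… → ⌈·⌉ = 769
j=13: r + 12k = 835.602705… → ⌈·⌉ = 836
j=14: r + 13k = 902.249764… → ⌈·⌉ = 903
j=15: r + 14k = 968.896823… → ⌈·⌉ = 969
j=16: r + 15k = 1035.543882… → ⌈·⌉ = 1036
j=17: r + 16k = 1102.190941… → ⌈·⌉ = 1103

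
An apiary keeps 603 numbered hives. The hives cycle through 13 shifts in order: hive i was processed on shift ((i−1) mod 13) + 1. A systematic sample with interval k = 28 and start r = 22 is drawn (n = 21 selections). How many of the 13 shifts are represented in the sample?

13

Consecutive selections differ by k = 28, so their shift numbers differ by 28 mod 13 = 2.
gcd(28, 13) = 1, so the sample visits 13/1 = 13 distinct residues mod 13.
Start 22 is shift 9; the shifts hit are 1, 2, 3, 4, 5, 6, 7, 8, 9, 10, 11, 12, 13.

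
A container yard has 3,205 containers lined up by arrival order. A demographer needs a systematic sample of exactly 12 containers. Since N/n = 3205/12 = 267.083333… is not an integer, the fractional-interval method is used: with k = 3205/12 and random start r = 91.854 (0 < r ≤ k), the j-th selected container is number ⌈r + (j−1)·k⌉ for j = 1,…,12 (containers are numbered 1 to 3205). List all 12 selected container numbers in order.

92, 359, 627, 894, 1161, 1428, 1695, 1962, 2229, 2496, 2763, 3030

j=1: r + 0k = 91.854 → ⌈·⌉ = 92
j=2: r + 1k = 358.937333… → ⌈·⌉ = 359
j=3: r + 2k = 626.020666… → ⌈·⌉ = 627
j=4: r + 3k = 893.104 → ⌈·⌉ = 894
j=5: r + 4k = 1160.187333… → ⌈·⌉ = 1161
j=6: r + 5k = 1427.270666… → ⌈·⌉ = 1428
j=7: r + 6k = 1694.354 → ⌈·⌉ = 1695
j=8: r + 7k = 1961.437333… → ⌈·⌉ = 1962
j=9: r + 8k = 2228.520666… → ⌈·⌉ = 2229
j=10: r + 9k = 2495.604 → ⌈·⌉ = 2496
j=11: r + 10k = 2762.687333… → ⌈·⌉ = 2763
j=12: r + 11k = 3029.770666… → ⌈·⌉ = 3030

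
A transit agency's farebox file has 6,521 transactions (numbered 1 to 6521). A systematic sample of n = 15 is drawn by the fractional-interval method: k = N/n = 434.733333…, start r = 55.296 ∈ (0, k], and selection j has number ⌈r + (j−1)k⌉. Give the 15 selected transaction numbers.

56, 491, 925, 1360, 1795, 2229, 2664, 3099, 3534, 3968, 4403, 4838, 5273, 5707, 6142

j=1: r + 0k = 55.296 → ⌈·⌉ = 56
j=2: r + 1k = 490.029333… → ⌈·⌉ = 491
j=3: r + 2k = 924.762666… → ⌈·⌉ = 925
j=4: r + 3k = 1359.496 → ⌈·⌉ = 1360
j=5: r + 4k = 1794.229333… → ⌈·⌉ = 1795
j=6: r + 5k = 2228.962666… → ⌈·⌉ = 2229
j=7: r + 6k = 2663.696 → ⌈·⌉ = 2664
j=8: r + 7k = 3098.429333… → ⌈·⌉ = 3099
j=9: r + 8k = 3533.162666… → ⌈·⌉ = 3534
j=10: r + 9k = 3967.896 → ⌈·⌉ = 3968
j=11: r + 10k = 4402.629333… → ⌈·⌉ = 4403
j=12: r + 11k = 4837.362666… → ⌈·⌉ = 4838
j=13: r + 12k = 5272.096 → ⌈·⌉ = 5273
j=14: r + 13k = 5706.829333… → ⌈·⌉ = 5707
j=15: r + 14k = 6141.562666… → ⌈·⌉ = 6142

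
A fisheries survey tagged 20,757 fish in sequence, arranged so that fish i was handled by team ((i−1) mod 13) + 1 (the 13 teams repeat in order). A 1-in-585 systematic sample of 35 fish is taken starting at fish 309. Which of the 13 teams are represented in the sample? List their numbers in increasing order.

10

Consecutive selections differ by k = 585, so their team numbers differ by 585 mod 13 = 0.
gcd(585, 13) = 13, so the sample visits 13/13 = 1 distinct residues mod 13.
Start 309 is team 10; the teams hit are 10.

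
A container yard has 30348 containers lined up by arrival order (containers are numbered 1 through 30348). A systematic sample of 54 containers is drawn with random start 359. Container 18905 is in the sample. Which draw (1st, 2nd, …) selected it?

k = 30348/54 = 562
position = (18905 − 359)/562 + 1 = 18546/562 + 1 = 33 + 1 = 34

34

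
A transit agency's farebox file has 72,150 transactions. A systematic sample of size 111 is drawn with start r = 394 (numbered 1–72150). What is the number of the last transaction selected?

k = 72150/111 = 650
111th selection = r + (111−1)·k = 394 + 110×650 = 394 + 71500 = 71894

71894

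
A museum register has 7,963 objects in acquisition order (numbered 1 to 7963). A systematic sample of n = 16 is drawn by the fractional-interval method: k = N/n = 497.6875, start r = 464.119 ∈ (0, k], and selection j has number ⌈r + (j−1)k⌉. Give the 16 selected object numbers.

465, 962, 1460, 1958, 2455, 2953, 3451, 3948, 4446, 4944, 5441, 5939, 6437, 6935, 7432, 7930

j=1: r + 0k = 464.119 → ⌈·⌉ = 465
j=2: r + 1k = 961.8065 → ⌈·⌉ = 962
j=3: r + 2k = 1459.494 → ⌈·⌉ = 1460
j=4: r + 3k = 1957.1815 → ⌈·⌉ = 1958
j=5: r + 4k = 2454.869 → ⌈·⌉ = 2455
j=6: r + 5k = 2952.5565 → ⌈·⌉ = 2953
j=7: r + 6k = 3450.244 → ⌈·⌉ = 3451
j=8: r + 7k = 3947.9315 → ⌈·⌉ = 3948
j=9: r + 8k = 4445.619 → ⌈·⌉ = 4446
j=10: r + 9k = 4943.3065 → ⌈·⌉ = 4944
j=11: r + 10k = 5440.994 → ⌈·⌉ = 5441
j=12: r + 11k = 5938.6815 → ⌈·⌉ = 5939
j=13: r + 12k = 6436.369 → ⌈·⌉ = 6437
j=14: r + 13k = 6934.0565 → ⌈·⌉ = 6935
j=15: r + 14k = 7431.744 → ⌈·⌉ = 7432
j=16: r + 15k = 7929.4315 → ⌈·⌉ = 7930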